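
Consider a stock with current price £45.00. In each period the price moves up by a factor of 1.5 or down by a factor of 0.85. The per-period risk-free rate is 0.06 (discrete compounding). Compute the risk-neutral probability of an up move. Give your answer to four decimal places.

Risk-neutral probability p = (1 + 0.06 − 0.85)/(1.5 − 0.85) = 0.2100/0.6500 = 0.3231

p = 0.3231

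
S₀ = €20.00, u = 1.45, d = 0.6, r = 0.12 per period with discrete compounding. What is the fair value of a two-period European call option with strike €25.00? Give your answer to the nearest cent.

€5.09

Risk-neutral probability p = (1 + 0.12 − 0.6)/(1.45 − 0.6) = 0.5200/0.8500 = 0.6118
Terminal stock prices: S_uu = 42.05, S_ud = 17.4, S_dd = 7.2
Terminal payoffs (S − K): max(17.05, 0) = 17.05, max(-7.6, 0) = 0, max(-17.8, 0) = 0
Node u (S = 29): V_u = 1/1.12·[0.6118·17.0500 + 0.3882·0.0000] = 9.3130
Node d (S = 12): V_d = 1/1.12·[0.6118·0.0000 + 0.3882·0.0000] = 0.0000
Node 0 (S = 20): V_0 = 1/1.12·[0.6118·9.3130 + 0.3882·0.0000] = 5.0869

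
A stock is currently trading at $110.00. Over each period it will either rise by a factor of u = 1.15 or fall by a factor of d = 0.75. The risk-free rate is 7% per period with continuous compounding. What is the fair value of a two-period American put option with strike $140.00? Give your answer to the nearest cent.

Risk-neutral probability p = (e^0.07 − 0.75)/(1.15 − 0.75) = 0.3225/0.4000 = 0.8063
Terminal stock prices: S_uu = 145.5, S_ud = 94.87, S_dd = 61.88
Terminal payoffs (K − S): max(-5.475, 0) = 0, max(45.13, 0) = 45.13, max(78.12, 0) = 78.12
Node u (S = 126.5): continuation = e^(−0.07)·[0.8063·0.0000 + 0.1937·45.1250] = 8.1510; exercise value = 13.5000 > continuation, so V_u = 13.5000 (exercise)
Node d (S = 82.5): continuation = e^(−0.07)·[0.8063·45.1250 + 0.1937·78.1250] = 48.0351; exercise value = 57.5000 > continuation, so V_d = 57.5000 (exercise)
Node 0 (S = 110): continuation = e^(−0.07)·[0.8063·13.5000 + 0.1937·57.5000] = 20.5351; exercise value = 30.0000 > continuation, so V_0 = 30.0000 (exercise)

$30.00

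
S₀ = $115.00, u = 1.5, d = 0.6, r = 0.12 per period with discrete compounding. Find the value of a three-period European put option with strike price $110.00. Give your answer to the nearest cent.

$15.10

Risk-neutral probability p = (1 + 0.12 − 0.6)/(1.5 − 0.6) = 0.5200/0.9000 = 0.5778
Terminal stock prices: S_uuu = 388.1, S_uud = 155.2, S_udd = 62.1, S_ddd = 24.84
Terminal payoffs (K − S): max(-278.1, 0) = 0, max(-45.25, 0) = 0, max(47.9, 0) = 47.9, max(85.16, 0) = 85.16
Node uu (S = 258.8): V_uu = 1/1.12·[0.5778·0.0000 + 0.4222·0.0000] = 0.0000
Node ud (S = 103.5): V_ud = 1/1.12·[0.5778·0.0000 + 0.4222·47.9000] = 18.0575
Node dd (S = 41.4): V_dd = 1/1.12·[0.5778·47.9000 + 0.4222·85.1600] = 56.8143
Node u (S = 172.5): V_u = 1/1.12·[0.5778·0.0000 + 0.4222·18.0575] = 6.8074
Node d (S = 69): V_d = 1/1.12·[0.5778·18.0575 + 0.4222·56.8143] = 30.7335
Node 0 (S = 115): V_0 = 1/1.12·[0.5778·6.8074 + 0.4222·30.7335] = 15.0978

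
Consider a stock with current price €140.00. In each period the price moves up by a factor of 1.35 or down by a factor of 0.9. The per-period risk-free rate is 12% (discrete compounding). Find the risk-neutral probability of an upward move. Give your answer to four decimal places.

Risk-neutral probability p = (1 + 0.12 − 0.9)/(1.35 − 0.9) = 0.2200/0.4500 = 0.4889

p = 0.4889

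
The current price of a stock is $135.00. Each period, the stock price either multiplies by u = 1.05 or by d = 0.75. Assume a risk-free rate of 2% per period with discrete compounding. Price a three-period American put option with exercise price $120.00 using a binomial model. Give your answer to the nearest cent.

$3.66

Risk-neutral probability p = (1 + 0.02 − 0.75)/(1.05 − 0.75) = 0.2700/0.3000 = 0.9000
Terminal stock prices: S_uuu = 156.3, S_uud = 111.6, S_udd = 79.73, S_ddd = 56.95
Terminal payoffs (K − S): max(-36.28, 0) = 0, max(8.372, 0) = 8.372, max(40.27, 0) = 40.27, max(63.05, 0) = 63.05
Node uu (S = 148.8): continuation = 1/1.02·[0.9000·0.0000 + 0.1000·8.3719] = 0.8208; exercise value = 0.0000 ≤ continuation, so V_uu = 0.8208
Node ud (S = 106.3): continuation = 1/1.02·[0.9000·8.3719 + 0.1000·40.2656] = 11.3346; exercise value = 13.6875 > continuation, so V_ud = 13.6875 (exercise)
Node dd (S = 75.94): continuation = 1/1.02·[0.9000·40.2656 + 0.1000·63.0469] = 41.7096; exercise value = 44.0625 > continuation, so V_dd = 44.0625 (exercise)
Node u (S = 141.8): continuation = 1/1.02·[0.9000·0.8208 + 0.1000·13.6875] = 2.0661; exercise value = 0.0000 ≤ continuation, so V_u = 2.0661
Node d (S = 101.2): continuation = 1/1.02·[0.9000·13.6875 + 0.1000·44.0625] = 16.3971; exercise value = 18.7500 > continuation, so V_d = 18.7500 (exercise)
Node 0 (S = 135): continuation = 1/1.02·[0.9000·2.0661 + 0.1000·18.7500] = 3.6613; exercise value = 0.0000 ≤ continuation, so V_0 = 3.6613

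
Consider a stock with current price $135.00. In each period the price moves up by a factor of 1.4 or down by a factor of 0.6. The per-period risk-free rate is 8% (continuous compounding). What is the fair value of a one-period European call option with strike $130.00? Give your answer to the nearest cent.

$32.90

Risk-neutral probability p = (e^0.08 − 0.6)/(1.4 − 0.6) = 0.4833/0.8000 = 0.6041
Terminal stock prices: S_u = 189, S_d = 81
Terminal payoffs (S − K): max(59, 0) = 59, max(-49, 0) = 0
Node 0 (S = 135): V_0 = e^(−0.08)·[0.6041·59.0000 + 0.3959·0.0000] = 32.9021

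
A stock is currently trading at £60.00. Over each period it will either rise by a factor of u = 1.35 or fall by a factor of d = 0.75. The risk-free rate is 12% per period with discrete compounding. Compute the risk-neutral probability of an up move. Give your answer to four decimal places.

p = 0.6167

Risk-neutral probability p = (1 + 0.12 − 0.75)/(1.35 − 0.75) = 0.3700/0.6000 = 0.6167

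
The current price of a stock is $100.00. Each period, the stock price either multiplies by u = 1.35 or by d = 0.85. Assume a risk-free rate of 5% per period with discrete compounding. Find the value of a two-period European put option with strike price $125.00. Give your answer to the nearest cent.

$21.69

Risk-neutral probability p = (1 + 0.05 − 0.85)/(1.35 − 0.85) = 0.2000/0.5000 = 0.4000
Terminal stock prices: S_uu = 182.3, S_ud = 114.8, S_dd = 72.25
Terminal payoffs (K − S): max(-57.25, 0) = 0, max(10.25, 0) = 10.25, max(52.75, 0) = 52.75
Node u (S = 135): V_u = 1/1.05·[0.4000·0.0000 + 0.6000·10.2500] = 5.8571
Node d (S = 85): V_d = 1/1.05·[0.4000·10.2500 + 0.6000·52.7500] = 34.0476
Node 0 (S = 100): V_0 = 1/1.05·[0.4000·5.8571 + 0.6000·34.0476] = 21.6871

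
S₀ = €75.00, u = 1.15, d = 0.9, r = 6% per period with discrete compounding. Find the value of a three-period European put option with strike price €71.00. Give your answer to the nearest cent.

€0.88

Risk-neutral probability p = (1 + 0.06 − 0.9)/(1.15 − 0.9) = 0.1600/0.2500 = 0.6400
Terminal stock prices: S_uuu = 114.1, S_uud = 89.27, S_udd = 69.86, S_ddd = 54.68
Terminal payoffs (K − S): max(-43.07, 0) = 0, max(-18.27, 0) = 0, max(1.137, 0) = 1.137, max(16.32, 0) = 16.32
Node uu (S = 99.19): V_uu = 1/1.06·[0.6400·0.0000 + 0.3600·0.0000] = 0.0000
Node ud (S = 77.62): V_ud = 1/1.06·[0.6400·0.0000 + 0.3600·1.1375] = 0.3863
Node dd (S = 60.75): V_dd = 1/1.06·[0.6400·1.1375 + 0.3600·16.3250] = 6.2311
Node u (S = 86.25): V_u = 1/1.06·[0.6400·0.0000 + 0.3600·0.3863] = 0.1312
Node d (S = 67.5): V_d = 1/1.06·[0.6400·0.3863 + 0.3600·6.2311] = 2.3495
Node 0 (S = 75): V_0 = 1/1.06·[0.6400·0.1312 + 0.3600·2.3495] = 0.8772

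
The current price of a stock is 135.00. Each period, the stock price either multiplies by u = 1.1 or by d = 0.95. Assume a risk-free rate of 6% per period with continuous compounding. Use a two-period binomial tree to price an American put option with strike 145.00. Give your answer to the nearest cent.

Risk-neutral probability p = (e^0.06 − 0.95)/(1.1 − 0.95) = 0.1118/0.1500 = 0.7456
Terminal stock prices: S_uu = 163.4, S_ud = 141.1, S_dd = 121.8
Terminal payoffs (K − S): max(-18.35, 0) = 0, max(3.925, 0) = 3.925, max(23.16, 0) = 23.16
Node u (S = 148.5): continuation = e^(−0.06)·[0.7456·0.0000 + 0.2544·3.9250] = 0.9405; exercise value = 0.0000 ≤ continuation, so V_u = 0.9405
Node d (S = 128.2): continuation = e^(−0.06)·[0.7456·3.9250 + 0.2544·23.1625] = 8.3059; exercise value = 16.7500 > continuation, so V_d = 16.7500 (exercise)
Node 0 (S = 135): continuation = e^(−0.06)·[0.7456·0.9405 + 0.2544·16.7500] = 4.6738; exercise value = 10.0000 > continuation, so V_0 = 10.0000 (exercise)

10.00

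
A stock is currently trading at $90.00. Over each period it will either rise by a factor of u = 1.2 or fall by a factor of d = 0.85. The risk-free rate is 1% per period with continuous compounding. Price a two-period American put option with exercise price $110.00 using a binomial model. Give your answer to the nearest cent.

Risk-neutral probability p = (e^0.01 − 0.85)/(1.2 − 0.85) = 0.1601/0.3500 = 0.4573
Terminal stock prices: S_uu = 129.6, S_ud = 91.8, S_dd = 65.02
Terminal payoffs (K − S): max(-19.6, 0) = 0, max(18.2, 0) = 18.2, max(44.98, 0) = 44.98
Node u (S = 108): continuation = e^(−0.01)·[0.4573·0.0000 + 0.5427·18.2000] = 9.7791; exercise value = 2.0000 ≤ continuation, so V_u = 9.7791
Node d (S = 76.5): continuation = e^(−0.01)·[0.4573·18.2000 + 0.5427·44.9750] = 32.4055; exercise value = 33.5000 > continuation, so V_d = 33.5000 (exercise)
Node 0 (S = 90): continuation = e^(−0.01)·[0.4573·9.7791 + 0.5427·33.5000] = 22.4274; exercise value = 20.0000 ≤ continuation, so V_0 = 22.4274

$22.43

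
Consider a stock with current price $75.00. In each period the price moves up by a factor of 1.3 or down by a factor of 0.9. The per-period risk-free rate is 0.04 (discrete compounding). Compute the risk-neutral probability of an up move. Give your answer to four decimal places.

p = 0.3500

Risk-neutral probability p = (1 + 0.04 − 0.9)/(1.3 − 0.9) = 0.1400/0.4000 = 0.3500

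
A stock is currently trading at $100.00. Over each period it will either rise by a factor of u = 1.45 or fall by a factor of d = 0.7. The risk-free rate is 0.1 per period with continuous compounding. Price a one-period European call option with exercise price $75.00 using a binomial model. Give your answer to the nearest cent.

$34.22

Risk-neutral probability p = (e^0.1 − 0.7)/(1.45 − 0.7) = 0.4052/0.7500 = 0.5402
Terminal stock prices: S_u = 145, S_d = 70
Terminal payoffs (S − K): max(70, 0) = 70, max(-5, 0) = 0
Node 0 (S = 100): V_0 = e^(−0.1)·[0.5402·70.0000 + 0.4598·0.0000] = 34.2173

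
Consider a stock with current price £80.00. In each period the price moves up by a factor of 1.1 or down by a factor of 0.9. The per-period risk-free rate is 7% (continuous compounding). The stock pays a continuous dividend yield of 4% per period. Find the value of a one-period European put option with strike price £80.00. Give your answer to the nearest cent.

£2.59

Per-period risk-free factor R = e^0.07 = 1.0725; dividend-adjusted growth = e^(0.07−0.04) = 1.0305.
Risk-neutral probability p = (1.0305 − 0.9)/(1.1 − 0.9) = 0.1305/0.2000 = 0.6523
Terminal stock prices: S_u = 88, S_d = 72
Terminal payoffs (K − S): max(-8, 0) = 0, max(8, 0) = 8
Node 0 (S = 80): V_0 = e^(−0.07)·[0.6523·0.0000 + 0.3477·8.0000] = 2.5938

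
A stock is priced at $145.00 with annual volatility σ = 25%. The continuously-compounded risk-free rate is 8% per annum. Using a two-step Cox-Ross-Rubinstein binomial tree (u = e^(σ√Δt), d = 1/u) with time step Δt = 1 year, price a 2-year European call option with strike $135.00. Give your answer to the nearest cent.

$36.29

CRR parameters: u = e^(σ√Δt) = e^(0.25·√1) = 1.2840, d = 1/u = 0.7788
Per-period rate: rΔt = 0.08·1 = 0.08, so R = e^0.08 = 1.0833
Risk-neutral probability p = (e^0.08 − 0.7788)/(1.2840 − 0.7788) = 0.3045/0.5052 = 0.6027
Terminal stock prices: S_uu = 239.1, S_ud = 145, S_dd = 87.95
Terminal payoffs (S − K): max(104.1, 0) = 104.1, max(10, 0) = 10, max(-47.05, 0) = 0
Node u (S = 186.2): V_u = e^(−0.08)·[0.6027·104.0646 + 0.3973·10.0000] = 61.5630
Node d (S = 112.9): V_d = e^(−0.08)·[0.6027·10.0000 + 0.3973·0.0000] = 5.5634
Node 0 (S = 145): V_0 = e^(−0.08)·[0.6027·61.5630 + 0.3973·5.5634] = 36.2904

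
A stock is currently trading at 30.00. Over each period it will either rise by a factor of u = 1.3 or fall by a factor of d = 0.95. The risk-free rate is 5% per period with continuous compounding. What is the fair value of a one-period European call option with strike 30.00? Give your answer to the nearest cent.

Risk-neutral probability p = (e^0.05 − 0.95)/(1.3 − 0.95) = 0.1013/0.3500 = 0.2893
Terminal stock prices: S_u = 39, S_d = 28.5
Terminal payoffs (S − K): max(9, 0) = 9, max(-1.5, 0) = 0
Node 0 (S = 30): V_0 = e^(−0.05)·[0.2893·9.0000 + 0.7107·0.0000] = 2.4771

2.48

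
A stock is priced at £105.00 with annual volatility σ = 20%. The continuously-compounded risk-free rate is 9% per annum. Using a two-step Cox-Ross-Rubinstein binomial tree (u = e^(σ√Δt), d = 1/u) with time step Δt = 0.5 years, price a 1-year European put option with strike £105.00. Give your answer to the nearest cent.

CRR parameters: u = e^(σ√Δt) = e^(0.2·√0.5) = 1.1519, d = 1/u = 0.8681
Per-period rate: rΔt = 0.09·0.5 = 0.045, so R = e^0.045 = 1.0460
Risk-neutral probability p = (e^0.045 − 0.8681)/(1.1519 − 0.8681) = 0.1779/0.2838 = 0.6269
Terminal stock prices: S_uu = 139.3, S_ud = 105, S_dd = 79.13
Terminal payoffs (K − S): max(-34.32, 0) = 0, max(0, 0) = 0, max(25.87, 0) = 25.87
Node u (S = 121): V_u = e^(−0.045)·[0.6269·0.0000 + 0.3731·0.0000] = 0.0000
Node d (S = 91.15): V_d = e^(−0.045)·[0.6269·0.0000 + 0.3731·25.8680] = 9.2268
Node 0 (S = 105): V_0 = e^(−0.045)·[0.6269·0.0000 + 0.3731·9.2268] = 3.2911

£3.29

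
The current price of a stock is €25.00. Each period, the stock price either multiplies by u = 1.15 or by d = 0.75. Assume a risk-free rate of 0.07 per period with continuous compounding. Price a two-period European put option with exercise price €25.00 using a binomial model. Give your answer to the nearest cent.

€1.29

Risk-neutral probability p = (e^0.07 − 0.75)/(1.15 − 0.75) = 0.3225/0.4000 = 0.8063
Terminal stock prices: S_uu = 33.06, S_ud = 21.56, S_dd = 14.06
Terminal payoffs (K − S): max(-8.062, 0) = 0, max(3.438, 0) = 3.438, max(10.94, 0) = 10.94
Node u (S = 28.75): V_u = e^(−0.07)·[0.8063·0.0000 + 0.1937·3.4375] = 0.6209
Node d (S = 18.75): V_d = e^(−0.07)·[0.8063·3.4375 + 0.1937·10.9375] = 4.5598
Node 0 (S = 25): V_0 = e^(−0.07)·[0.8063·0.6209 + 0.1937·4.5598] = 1.2904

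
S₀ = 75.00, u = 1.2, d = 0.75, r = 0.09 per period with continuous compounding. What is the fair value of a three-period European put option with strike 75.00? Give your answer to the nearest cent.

Risk-neutral probability p = (e^0.09 − 0.75)/(1.2 − 0.75) = 0.3442/0.4500 = 0.7648
Terminal stock prices: S_uuu = 129.6, S_uud = 81, S_udd = 50.62, S_ddd = 31.64
Terminal payoffs (K − S): max(-54.6, 0) = 0, max(-6, 0) = 0, max(24.38, 0) = 24.38, max(43.36, 0) = 43.36
Node uu (S = 108): V_uu = e^(−0.09)·[0.7648·0.0000 + 0.2352·0.0000] = 0.0000
Node ud (S = 67.5): V_ud = e^(−0.09)·[0.7648·0.0000 + 0.2352·24.3750] = 5.2389
Node dd (S = 42.19): V_dd = e^(−0.09)·[0.7648·24.3750 + 0.2352·43.3594] = 26.3573
Node u (S = 90): V_u = e^(−0.09)·[0.7648·0.0000 + 0.2352·5.2389] = 1.1260
Node d (S = 56.25): V_d = e^(−0.09)·[0.7648·5.2389 + 0.2352·26.3573] = 9.3269
Node 0 (S = 75): V_0 = e^(−0.09)·[0.7648·1.1260 + 0.2352·9.3269] = 2.7917

2.79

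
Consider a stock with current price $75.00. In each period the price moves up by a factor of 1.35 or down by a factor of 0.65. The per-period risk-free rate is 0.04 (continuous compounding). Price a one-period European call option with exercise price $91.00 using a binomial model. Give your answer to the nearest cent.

Risk-neutral probability p = (e^0.04 − 0.65)/(1.35 − 0.65) = 0.3908/0.7000 = 0.5583
Terminal stock prices: S_u = 101.2, S_d = 48.75
Terminal payoffs (S − K): max(10.25, 0) = 10.25, max(-42.25, 0) = 0
Node 0 (S = 75): V_0 = e^(−0.04)·[0.5583·10.2500 + 0.4417·0.0000] = 5.4982

$5.50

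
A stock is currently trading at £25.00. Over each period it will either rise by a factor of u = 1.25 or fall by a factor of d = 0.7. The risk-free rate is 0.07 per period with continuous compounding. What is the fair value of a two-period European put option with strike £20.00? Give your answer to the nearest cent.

Risk-neutral probability p = (e^0.07 − 0.7)/(1.25 − 0.7) = 0.3725/0.5500 = 0.6773
Terminal stock prices: S_uu = 39.06, S_ud = 21.88, S_dd = 12.25
Terminal payoffs (K − S): max(-19.06, 0) = 0, max(-1.875, 0) = 0, max(7.75, 0) = 7.75
Node u (S = 31.25): V_u = e^(−0.07)·[0.6773·0.0000 + 0.3227·0.0000] = 0.0000
Node d (S = 17.5): V_d = e^(−0.07)·[0.6773·0.0000 + 0.3227·7.7500] = 2.3319
Node 0 (S = 25): V_0 = e^(−0.07)·[0.6773·0.0000 + 0.3227·2.3319] = 0.7017

£0.70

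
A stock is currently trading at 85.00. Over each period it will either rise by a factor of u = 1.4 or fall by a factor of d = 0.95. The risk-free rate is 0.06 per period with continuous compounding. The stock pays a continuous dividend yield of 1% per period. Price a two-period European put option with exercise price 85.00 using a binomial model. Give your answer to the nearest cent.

Per-period risk-free factor R = e^0.06 = 1.0618; dividend-adjusted growth = e^(0.06−0.01) = 1.0513.
Risk-neutral probability p = (1.0513 − 0.95)/(1.4 − 0.95) = 0.1013/0.4500 = 0.2250
Terminal stock prices: S_uu = 166.6, S_ud = 113, S_dd = 76.71
Terminal payoffs (K − S): max(-81.6, 0) = 0, max(-28.05, 0) = 0, max(8.288, 0) = 8.288
Node u (S = 119): V_u = e^(−0.06)·[0.2250·0.0000 + 0.7750·0.0000] = 0.0000
Node d (S = 80.75): V_d = e^(−0.06)·[0.2250·0.0000 + 0.7750·8.2875] = 6.0484
Node 0 (S = 85): V_0 = e^(−0.06)·[0.2250·0.0000 + 0.7750·6.0484] = 4.4143

4.41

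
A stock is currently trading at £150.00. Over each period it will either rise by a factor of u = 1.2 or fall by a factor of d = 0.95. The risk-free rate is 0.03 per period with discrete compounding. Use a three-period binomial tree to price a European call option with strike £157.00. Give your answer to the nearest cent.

Risk-neutral probability p = (1 + 0.03 − 0.95)/(1.2 − 0.95) = 0.0800/0.2500 = 0.3200
Terminal stock prices: S_uuu = 259.2, S_uud = 205.2, S_udd = 162.4, S_ddd = 128.6
Terminal payoffs (S − K): max(102.2, 0) = 102.2, max(48.2, 0) = 48.2, max(5.45, 0) = 5.45, max(-28.39, 0) = 0
Node uu (S = 216): V_uu = 1/1.03·[0.3200·102.2000 + 0.6800·48.2000] = 63.5728
Node ud (S = 171): V_ud = 1/1.03·[0.3200·48.2000 + 0.6800·5.4500] = 18.5728
Node dd (S = 135.4): V_dd = 1/1.03·[0.3200·5.4500 + 0.6800·0.0000] = 1.6932
Node u (S = 180): V_u = 1/1.03·[0.3200·63.5728 + 0.6800·18.5728] = 32.0124
Node d (S = 142.5): V_d = 1/1.03·[0.3200·18.5728 + 0.6800·1.6932] = 6.8880
Node 0 (S = 150): V_0 = 1/1.03·[0.3200·32.0124 + 0.6800·6.8880] = 14.4931

£14.49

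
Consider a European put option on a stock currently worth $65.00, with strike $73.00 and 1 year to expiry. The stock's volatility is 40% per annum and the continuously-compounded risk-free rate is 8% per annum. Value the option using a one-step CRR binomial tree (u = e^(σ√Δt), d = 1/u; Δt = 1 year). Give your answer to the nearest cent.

CRR parameters: u = e^(σ√Δt) = e^(0.4·√1) = 1.4918, d = 1/u = 0.6703
Per-period rate: rΔt = 0.08·1 = 0.08, so R = e^0.08 = 1.0833
Risk-neutral probability p = (e^0.08 − 0.6703)/(1.4918 − 0.6703) = 0.4130/0.8215 = 0.5027
Terminal stock prices: S_u = 96.97, S_d = 43.57
Terminal payoffs (K − S): max(-23.97, 0) = 0, max(29.43, 0) = 29.43
Node 0 (S = 65): V_0 = e^(−0.08)·[0.5027·0.0000 + 0.4973·29.4292] = 13.5100

$13.51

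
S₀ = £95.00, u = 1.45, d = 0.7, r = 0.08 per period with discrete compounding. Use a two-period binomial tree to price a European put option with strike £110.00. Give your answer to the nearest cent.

Risk-neutral probability p = (1 + 0.08 − 0.7)/(1.45 − 0.7) = 0.3800/0.7500 = 0.5067
Terminal stock prices: S_uu = 199.7, S_ud = 96.42, S_dd = 46.55
Terminal payoffs (K − S): max(-89.74, 0) = 0, max(13.58, 0) = 13.58, max(63.45, 0) = 63.45
Node u (S = 137.8): V_u = 1/1.08·[0.5067·0.0000 + 0.4933·13.5750] = 6.2009
Node d (S = 66.5): V_d = 1/1.08·[0.5067·13.5750 + 0.4933·63.4500] = 35.3519
Node 0 (S = 95): V_0 = 1/1.08·[0.5067·6.2009 + 0.4933·35.3519] = 19.0575

£19.06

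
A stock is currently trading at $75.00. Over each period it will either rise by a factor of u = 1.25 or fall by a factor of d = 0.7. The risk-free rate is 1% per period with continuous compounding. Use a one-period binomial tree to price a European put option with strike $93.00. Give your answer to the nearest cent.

Risk-neutral probability p = (e^0.01 − 0.7)/(1.25 − 0.7) = 0.3101/0.5500 = 0.5637
Terminal stock prices: S_u = 93.75, S_d = 52.5
Terminal payoffs (K − S): max(-0.75, 0) = 0, max(40.5, 0) = 40.5
Node 0 (S = 75): V_0 = e^(−0.01)·[0.5637·0.0000 + 0.4363·40.5000] = 17.4932

$17.49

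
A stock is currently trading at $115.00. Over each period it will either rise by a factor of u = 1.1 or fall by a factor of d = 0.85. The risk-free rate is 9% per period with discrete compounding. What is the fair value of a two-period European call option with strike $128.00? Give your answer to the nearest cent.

$8.65

Risk-neutral probability p = (1 + 0.09 − 0.85)/(1.1 − 0.85) = 0.2400/0.2500 = 0.9600
Terminal stock prices: S_uu = 139.2, S_ud = 107.5, S_dd = 83.09
Terminal payoffs (S − K): max(11.15, 0) = 11.15, max(-20.47, 0) = 0, max(-44.91, 0) = 0
Node u (S = 126.5): V_u = 1/1.09·[0.9600·11.1500 + 0.0400·0.0000] = 9.8202
Node d (S = 97.75): V_d = 1/1.09·[0.9600·0.0000 + 0.0400·0.0000] = 0.0000
Node 0 (S = 115): V_0 = 1/1.09·[0.9600·9.8202 + 0.0400·0.0000] = 8.6490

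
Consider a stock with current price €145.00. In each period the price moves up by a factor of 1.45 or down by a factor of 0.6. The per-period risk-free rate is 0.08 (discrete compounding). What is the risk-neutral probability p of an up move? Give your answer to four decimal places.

p = 0.5647

Risk-neutral probability p = (1 + 0.08 − 0.6)/(1.45 − 0.6) = 0.4800/0.8500 = 0.5647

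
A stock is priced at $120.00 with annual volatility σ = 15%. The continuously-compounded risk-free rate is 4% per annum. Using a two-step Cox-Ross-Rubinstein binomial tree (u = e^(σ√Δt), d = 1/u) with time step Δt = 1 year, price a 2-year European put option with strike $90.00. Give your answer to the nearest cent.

CRR parameters: u = e^(σ√Δt) = e^(0.15·√1) = 1.1618, d = 1/u = 0.8607
Per-period rate: rΔt = 0.04·1 = 0.04, so R = e^0.04 = 1.0408
Risk-neutral probability p = (e^0.04 − 0.8607)/(1.1618 − 0.8607) = 0.1801/0.3011 = 0.5981
Terminal stock prices: S_uu = 162, S_ud = 120, S_dd = 88.9
Terminal payoffs (K − S): max(-71.98, 0) = 0, max(-30, 0) = 0, max(1.102, 0) = 1.102
Node u (S = 139.4): V_u = e^(−0.04)·[0.5981·0.0000 + 0.4019·0.0000] = 0.0000
Node d (S = 103.3): V_d = e^(−0.04)·[0.5981·0.0000 + 0.4019·1.1018] = 0.4255
Node 0 (S = 120): V_0 = e^(−0.04)·[0.5981·0.0000 + 0.4019·0.4255] = 0.1643

$0.16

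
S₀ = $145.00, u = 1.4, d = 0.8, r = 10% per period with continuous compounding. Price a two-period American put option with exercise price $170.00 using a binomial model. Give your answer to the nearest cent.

Risk-neutral probability p = (e^0.1 − 0.8)/(1.4 − 0.8) = 0.3052/0.6000 = 0.5086
Terminal stock prices: S_uu = 284.2, S_ud = 162.4, S_dd = 92.8
Terminal payoffs (K − S): max(-114.2, 0) = 0, max(7.6, 0) = 7.6, max(77.2, 0) = 77.2
Node u (S = 203): continuation = e^(−0.1)·[0.5086·0.0000 + 0.4914·7.6000] = 3.3791; exercise value = 0.0000 ≤ continuation, so V_u = 3.3791
Node d (S = 116): continuation = e^(−0.1)·[0.5086·7.6000 + 0.4914·77.2000] = 37.8224; exercise value = 54.0000 > continuation, so V_d = 54.0000 (exercise)
Node 0 (S = 145): continuation = e^(−0.1)·[0.5086·3.3791 + 0.4914·54.0000] = 25.5646; exercise value = 25.0000 ≤ continuation, so V_0 = 25.5646

$25.56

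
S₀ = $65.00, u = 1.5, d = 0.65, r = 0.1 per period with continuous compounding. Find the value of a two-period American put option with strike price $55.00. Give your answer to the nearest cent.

Risk-neutral probability p = (e^0.1 − 0.65)/(1.5 − 0.65) = 0.4552/0.8500 = 0.5355
Terminal stock prices: S_uu = 146.2, S_ud = 63.38, S_dd = 27.46
Terminal payoffs (K − S): max(-91.25, 0) = 0, max(-8.375, 0) = 0, max(27.54, 0) = 27.54
Node u (S = 97.5): continuation = e^(−0.1)·[0.5355·0.0000 + 0.4645·0.0000] = 0.0000; exercise value = 0.0000 ≤ continuation, so V_u = 0.0000
Node d (S = 42.25): continuation = e^(−0.1)·[0.5355·0.0000 + 0.4645·27.5375] = 11.5740; exercise value = 12.7500 > continuation, so V_d = 12.7500 (exercise)
Node 0 (S = 65): continuation = e^(−0.1)·[0.5355·0.0000 + 0.4645·12.7500] = 5.3588; exercise value = 0.0000 ≤ continuation, so V_0 = 5.3588

$5.36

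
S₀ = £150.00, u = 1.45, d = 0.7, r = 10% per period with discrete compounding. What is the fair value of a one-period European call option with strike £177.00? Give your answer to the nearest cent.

Risk-neutral probability p = (1 + 0.1 − 0.7)/(1.45 − 0.7) = 0.4000/0.7500 = 0.5333
Terminal stock prices: S_u = 217.5, S_d = 105
Terminal payoffs (S − K): max(40.5, 0) = 40.5, max(-72, 0) = 0
Node 0 (S = 150): V_0 = 1/1.1·[0.5333·40.5000 + 0.4667·0.0000] = 19.6364

£19.64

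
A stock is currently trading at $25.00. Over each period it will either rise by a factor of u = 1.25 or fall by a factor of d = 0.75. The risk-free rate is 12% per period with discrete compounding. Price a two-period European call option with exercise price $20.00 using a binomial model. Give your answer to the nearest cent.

Risk-neutral probability p = (1 + 0.12 − 0.75)/(1.25 − 0.75) = 0.3700/0.5000 = 0.7400
Terminal stock prices: S_uu = 39.06, S_ud = 23.44, S_dd = 14.06
Terminal payoffs (S − K): max(19.06, 0) = 19.06, max(3.438, 0) = 3.438, max(-5.938, 0) = 0
Node u (S = 31.25): V_u = 1/1.12·[0.7400·19.0625 + 0.2600·3.4375] = 13.3929
Node d (S = 18.75): V_d = 1/1.12·[0.7400·3.4375 + 0.2600·0.0000] = 2.2712
Node 0 (S = 25): V_0 = 1/1.12·[0.7400·13.3929 + 0.2600·2.2712] = 9.3761

$9.38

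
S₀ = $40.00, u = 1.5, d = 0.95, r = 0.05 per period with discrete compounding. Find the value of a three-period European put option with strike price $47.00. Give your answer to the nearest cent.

Risk-neutral probability p = (1 + 0.05 − 0.95)/(1.5 − 0.95) = 0.1000/0.5500 = 0.1818
Terminal stock prices: S_uuu = 135, S_uud = 85.5, S_udd = 54.15, S_ddd = 34.29
Terminal payoffs (K − S): max(-88, 0) = 0, max(-38.5, 0) = 0, max(-7.15, 0) = 0, max(12.71, 0) = 12.71
Node uu (S = 90): V_uu = 1/1.05·[0.1818·0.0000 + 0.8182·0.0000] = 0.0000
Node ud (S = 57): V_ud = 1/1.05·[0.1818·0.0000 + 0.8182·0.0000] = 0.0000
Node dd (S = 36.1): V_dd = 1/1.05·[0.1818·0.0000 + 0.8182·12.7050] = 9.9000
Node u (S = 60): V_u = 1/1.05·[0.1818·0.0000 + 0.8182·0.0000] = 0.0000
Node d (S = 38): V_d = 1/1.05·[0.1818·0.0000 + 0.8182·9.9000] = 7.7143
Node 0 (S = 40): V_0 = 1/1.05·[0.1818·0.0000 + 0.8182·7.7143] = 6.0111

$6.01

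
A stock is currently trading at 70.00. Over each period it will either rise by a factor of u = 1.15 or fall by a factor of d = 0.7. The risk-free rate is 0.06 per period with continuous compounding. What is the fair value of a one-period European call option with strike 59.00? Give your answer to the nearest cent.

Risk-neutral probability p = (e^0.06 − 0.7)/(1.15 − 0.7) = 0.3618/0.4500 = 0.8041
Terminal stock prices: S_u = 80.5, S_d = 49
Terminal payoffs (S − K): max(21.5, 0) = 21.5, max(-10, 0) = 0
Node 0 (S = 70): V_0 = e^(−0.06)·[0.8041·21.5000 + 0.1959·0.0000] = 16.2810

16.28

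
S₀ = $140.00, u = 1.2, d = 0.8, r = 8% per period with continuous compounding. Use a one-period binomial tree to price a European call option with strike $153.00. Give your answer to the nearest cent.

$9.81

Risk-neutral probability p = (e^0.08 − 0.8)/(1.2 − 0.8) = 0.2833/0.4000 = 0.7082
Terminal stock prices: S_u = 168, S_d = 112
Terminal payoffs (S − K): max(15, 0) = 15, max(-41, 0) = 0
Node 0 (S = 140): V_0 = e^(−0.08)·[0.7082·15.0000 + 0.2918·0.0000] = 9.8065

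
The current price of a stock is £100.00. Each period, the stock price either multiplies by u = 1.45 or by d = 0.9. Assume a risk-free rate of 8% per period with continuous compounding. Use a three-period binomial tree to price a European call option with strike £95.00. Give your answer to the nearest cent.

Risk-neutral probability p = (e^0.08 − 0.9)/(1.45 − 0.9) = 0.1833/0.5500 = 0.3332
Terminal stock prices: S_uuu = 304.9, S_uud = 189.2, S_udd = 117.5, S_ddd = 72.9
Terminal payoffs (S − K): max(209.9, 0) = 209.9, max(94.22, 0) = 94.22, max(22.45, 0) = 22.45, max(-22.1, 0) = 0
Node uu (S = 210.2): V_uu = e^(−0.08)·[0.3332·209.8625 + 0.6668·94.2250] = 122.5539
Node ud (S = 130.5): V_ud = e^(−0.08)·[0.3332·94.2250 + 0.6668·22.4500] = 42.8039
Node dd (S = 81): V_dd = e^(−0.08)·[0.3332·22.4500 + 0.6668·0.0000] = 6.9062
Node u (S = 145): V_u = e^(−0.08)·[0.3332·122.5539 + 0.6668·42.8039] = 64.0463
Node d (S = 90): V_d = e^(−0.08)·[0.3332·42.8039 + 0.6668·6.9062] = 17.4184
Node 0 (S = 100): V_0 = e^(−0.08)·[0.3332·64.0463 + 0.6668·17.4184] = 30.4233

£30.42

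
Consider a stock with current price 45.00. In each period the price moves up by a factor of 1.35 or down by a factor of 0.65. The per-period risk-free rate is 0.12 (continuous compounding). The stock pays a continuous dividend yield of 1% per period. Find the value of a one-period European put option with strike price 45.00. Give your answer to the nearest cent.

Per-period risk-free factor R = e^0.12 = 1.1275; dividend-adjusted growth = e^(0.12−0.01) = 1.1163.
Risk-neutral probability p = (1.1163 − 0.65)/(1.35 − 0.65) = 0.4663/0.7000 = 0.6661
Terminal stock prices: S_u = 60.75, S_d = 29.25
Terminal payoffs (K − S): max(-15.75, 0) = 0, max(15.75, 0) = 15.75
Node 0 (S = 45): V_0 = e^(−0.12)·[0.6661·0.0000 + 0.3339·15.7500] = 4.6641

4.66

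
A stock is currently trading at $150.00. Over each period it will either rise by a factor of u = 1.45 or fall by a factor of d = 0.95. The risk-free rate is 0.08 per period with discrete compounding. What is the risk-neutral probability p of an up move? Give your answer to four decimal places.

p = 0.2600

Risk-neutral probability p = (1 + 0.08 − 0.95)/(1.45 − 0.95) = 0.1300/0.5000 = 0.2600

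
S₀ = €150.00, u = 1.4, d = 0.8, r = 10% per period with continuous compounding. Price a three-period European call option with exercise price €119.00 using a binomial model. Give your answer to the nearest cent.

€65.55

Risk-neutral probability p = (e^0.1 − 0.8)/(1.4 − 0.8) = 0.3052/0.6000 = 0.5086
Terminal stock prices: S_uuu = 411.6, S_uud = 235.2, S_udd = 134.4, S_ddd = 76.8
Terminal payoffs (S − K): max(292.6, 0) = 292.6, max(116.2, 0) = 116.2, max(15.4, 0) = 15.4, max(-42.2, 0) = 0
Node uu (S = 294): V_uu = e^(−0.1)·[0.5086·292.6000 + 0.4914·116.2000] = 186.3243
Node ud (S = 168): V_ud = e^(−0.1)·[0.5086·116.2000 + 0.4914·15.4000] = 60.3243
Node dd (S = 96): V_dd = e^(−0.1)·[0.5086·15.4000 + 0.4914·0.0000] = 7.0873
Node u (S = 210): V_u = e^(−0.1)·[0.5086·186.3243 + 0.4914·60.3243] = 112.5710
Node d (S = 120): V_d = e^(−0.1)·[0.5086·60.3243 + 0.4914·7.0873] = 30.9135
Node 0 (S = 150): V_0 = e^(−0.1)·[0.5086·112.5710 + 0.4914·30.9135] = 65.5518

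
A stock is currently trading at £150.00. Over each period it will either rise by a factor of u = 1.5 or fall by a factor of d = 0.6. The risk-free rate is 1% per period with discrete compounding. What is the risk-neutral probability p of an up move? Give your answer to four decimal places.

p = 0.4556

Risk-neutral probability p = (1 + 0.01 − 0.6)/(1.5 − 0.6) = 0.4100/0.9000 = 0.4556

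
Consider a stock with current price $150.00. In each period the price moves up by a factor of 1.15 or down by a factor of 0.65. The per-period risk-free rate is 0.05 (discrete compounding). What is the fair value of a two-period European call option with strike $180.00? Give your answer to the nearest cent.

$10.67

Risk-neutral probability p = (1 + 0.05 − 0.65)/(1.15 − 0.65) = 0.4000/0.5000 = 0.8000
Terminal stock prices: S_uu = 198.4, S_ud = 112.1, S_dd = 63.38
Terminal payoffs (S − K): max(18.37, 0) = 18.37, max(-67.88, 0) = 0, max(-116.6, 0) = 0
Node u (S = 172.5): V_u = 1/1.05·[0.8000·18.3750 + 0.2000·0.0000] = 14.0000
Node d (S = 97.5): V_d = 1/1.05·[0.8000·0.0000 + 0.2000·0.0000] = 0.0000
Node 0 (S = 150): V_0 = 1/1.05·[0.8000·14.0000 + 0.2000·0.0000] = 10.6667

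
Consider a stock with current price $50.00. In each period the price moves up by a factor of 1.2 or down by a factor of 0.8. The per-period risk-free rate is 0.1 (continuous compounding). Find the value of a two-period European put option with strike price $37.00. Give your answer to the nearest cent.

Risk-neutral probability p = (e^0.1 − 0.8)/(1.2 − 0.8) = 0.3052/0.4000 = 0.7629
Terminal stock prices: S_uu = 72, S_ud = 48, S_dd = 32
Terminal payoffs (K − S): max(-35, 0) = 0, max(-11, 0) = 0, max(5, 0) = 5
Node u (S = 60): V_u = e^(−0.1)·[0.7629·0.0000 + 0.2371·0.0000] = 0.0000
Node d (S = 40): V_d = e^(−0.1)·[0.7629·0.0000 + 0.2371·5.0000] = 1.0726
Node 0 (S = 50): V_0 = e^(−0.1)·[0.7629·0.0000 + 0.2371·1.0726] = 0.2301

$0.23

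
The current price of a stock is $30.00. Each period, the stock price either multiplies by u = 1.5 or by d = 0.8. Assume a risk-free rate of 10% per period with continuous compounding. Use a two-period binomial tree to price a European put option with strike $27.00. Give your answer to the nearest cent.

$2.03

Risk-neutral probability p = (e^0.1 − 0.8)/(1.5 − 0.8) = 0.3052/0.7000 = 0.4360
Terminal stock prices: S_uu = 67.5, S_ud = 36, S_dd = 19.2
Terminal payoffs (K − S): max(-40.5, 0) = 0, max(-9, 0) = 0, max(7.8, 0) = 7.8
Node u (S = 45): V_u = e^(−0.1)·[0.4360·0.0000 + 0.5640·0.0000] = 0.0000
Node d (S = 24): V_d = e^(−0.1)·[0.4360·0.0000 + 0.5640·7.8000] = 3.9809
Node 0 (S = 30): V_0 = e^(−0.1)·[0.4360·0.0000 + 0.5640·3.9809] = 2.0317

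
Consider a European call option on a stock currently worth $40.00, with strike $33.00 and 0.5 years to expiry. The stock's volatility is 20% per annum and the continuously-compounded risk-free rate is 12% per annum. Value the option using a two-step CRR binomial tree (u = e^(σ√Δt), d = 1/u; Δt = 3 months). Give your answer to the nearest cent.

CRR parameters: u = e^(σ√Δt) = e^(0.2·√0.25) = 1.1052, d = 1/u = 0.9048
Per-period rate: rΔt = 0.12·0.25 = 0.03, so R = e^0.03 = 1.0305
Risk-neutral probability p = (e^0.03 − 0.9048)/(1.1052 − 0.9048) = 0.1256/0.2003 = 0.6270
Terminal stock prices: S_uu = 48.86, S_ud = 40, S_dd = 32.75
Terminal payoffs (S − K): max(15.86, 0) = 15.86, max(7, 0) = 7, max(-0.2508, 0) = 0
Node u (S = 44.21): V_u = e^(−0.03)·[0.6270·15.8561 + 0.3730·7.0000] = 12.1821
Node d (S = 36.19): V_d = e^(−0.03)·[0.6270·7.0000 + 0.3730·0.0000] = 4.2596
Node 0 (S = 40): V_0 = e^(−0.03)·[0.6270·12.1821 + 0.3730·4.2596] = 8.9546

$8.95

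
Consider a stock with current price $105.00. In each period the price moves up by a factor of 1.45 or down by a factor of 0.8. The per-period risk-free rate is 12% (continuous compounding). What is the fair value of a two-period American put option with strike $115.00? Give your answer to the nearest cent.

$13.64

Risk-neutral probability p = (e^0.12 − 0.8)/(1.45 − 0.8) = 0.3275/0.6500 = 0.5038
Terminal stock prices: S_uu = 220.8, S_ud = 121.8, S_dd = 67.2
Terminal payoffs (K − S): max(-105.8, 0) = 0, max(-6.8, 0) = 0, max(47.8, 0) = 47.8
Node u (S = 152.2): continuation = e^(−0.12)·[0.5038·0.0000 + 0.4962·0.0000] = 0.0000; exercise value = 0.0000 ≤ continuation, so V_u = 0.0000
Node d (S = 84): continuation = e^(−0.12)·[0.5038·0.0000 + 0.4962·47.8000] = 21.0345; exercise value = 31.0000 > continuation, so V_d = 31.0000 (exercise)
Node 0 (S = 105): continuation = e^(−0.12)·[0.5038·0.0000 + 0.4962·31.0000] = 13.6417; exercise value = 10.0000 ≤ continuation, so V_0 = 13.6417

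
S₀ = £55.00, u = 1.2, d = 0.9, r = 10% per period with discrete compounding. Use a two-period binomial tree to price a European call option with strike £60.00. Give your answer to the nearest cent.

Risk-neutral probability p = (1 + 0.1 − 0.9)/(1.2 − 0.9) = 0.2000/0.3000 = 0.6667
Terminal stock prices: S_uu = 79.2, S_ud = 59.4, S_dd = 44.55
Terminal payoffs (S − K): max(19.2, 0) = 19.2, max(-0.6, 0) = 0, max(-15.45, 0) = 0
Node u (S = 66): V_u = 1/1.1·[0.6667·19.2000 + 0.3333·0.0000] = 11.6364
Node d (S = 49.5): V_d = 1/1.1·[0.6667·0.0000 + 0.3333·0.0000] = 0.0000
Node 0 (S = 55): V_0 = 1/1.1·[0.6667·11.6364 + 0.3333·0.0000] = 7.0523

£7.05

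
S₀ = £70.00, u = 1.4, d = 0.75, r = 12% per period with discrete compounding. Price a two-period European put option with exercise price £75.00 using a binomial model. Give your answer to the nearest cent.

Risk-neutral probability p = (1 + 0.12 − 0.75)/(1.4 − 0.75) = 0.3700/0.6500 = 0.5692
Terminal stock prices: S_uu = 137.2, S_ud = 73.5, S_dd = 39.38
Terminal payoffs (K − S): max(-62.2, 0) = 0, max(1.5, 0) = 1.5, max(35.62, 0) = 35.62
Node u (S = 98): V_u = 1/1.12·[0.5692·0.0000 + 0.4308·1.5000] = 0.5769
Node d (S = 52.5): V_d = 1/1.12·[0.5692·1.5000 + 0.4308·35.6250] = 14.4643
Node 0 (S = 70): V_0 = 1/1.12·[0.5692·0.5769 + 0.4308·14.4643] = 5.8564

£5.86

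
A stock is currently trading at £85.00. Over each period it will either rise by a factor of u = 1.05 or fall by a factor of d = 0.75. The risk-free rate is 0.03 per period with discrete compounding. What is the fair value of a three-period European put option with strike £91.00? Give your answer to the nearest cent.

Risk-neutral probability p = (1 + 0.03 − 0.75)/(1.05 − 0.75) = 0.2800/0.3000 = 0.9333
Terminal stock prices: S_uuu = 98.4, S_uud = 70.28, S_udd = 50.2, S_ddd = 35.86
Terminal payoffs (K − S): max(-7.398, 0) = 0, max(20.72, 0) = 20.72, max(40.8, 0) = 40.8, max(55.14, 0) = 55.14
Node uu (S = 93.71): V_uu = 1/1.03·[0.9333·0.0000 + 0.0667·20.7156] = 1.3408
Node ud (S = 66.94): V_ud = 1/1.03·[0.9333·20.7156 + 0.0667·40.7969] = 21.4120
Node dd (S = 47.81): V_dd = 1/1.03·[0.9333·40.7969 + 0.0667·55.1406] = 40.5370
Node u (S = 89.25): V_u = 1/1.03·[0.9333·1.3408 + 0.0667·21.4120] = 2.6009
Node d (S = 63.75): V_d = 1/1.03·[0.9333·21.4120 + 0.0667·40.5370] = 22.0262
Node 0 (S = 85): V_0 = 1/1.03·[0.9333·2.6009 + 0.0667·22.0262] = 3.7824

£3.78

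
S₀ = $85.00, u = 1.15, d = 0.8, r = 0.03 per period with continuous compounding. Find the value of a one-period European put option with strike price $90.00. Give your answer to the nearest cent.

$7.29

Risk-neutral probability p = (e^0.03 − 0.8)/(1.15 − 0.8) = 0.2305/0.3500 = 0.6584
Terminal stock prices: S_u = 97.75, S_d = 68
Terminal payoffs (K − S): max(-7.75, 0) = 0, max(22, 0) = 22
Node 0 (S = 85): V_0 = e^(−0.03)·[0.6584·0.0000 + 0.3416·22.0000] = 7.2922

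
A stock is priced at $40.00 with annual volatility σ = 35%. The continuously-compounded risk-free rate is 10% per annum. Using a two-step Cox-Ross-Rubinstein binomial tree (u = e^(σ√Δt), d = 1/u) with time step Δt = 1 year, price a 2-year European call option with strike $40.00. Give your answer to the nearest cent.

CRR parameters: u = e^(σ√Δt) = e^(0.35·√1) = 1.4191, d = 1/u = 0.7047
Per-period rate: rΔt = 0.1·1 = 0.1, so R = e^0.1 = 1.1052
Risk-neutral probability p = (e^0.1 − 0.7047)/(1.4191 − 0.7047) = 0.4005/0.7144 = 0.5606
Terminal stock prices: S_uu = 80.55, S_ud = 40, S_dd = 19.86
Terminal payoffs (S − K): max(40.55, 0) = 40.55, max(0, 0) = 0, max(-20.14, 0) = 0
Node u (S = 56.76): V_u = e^(−0.1)·[0.5606·40.5501 + 0.4394·0.0000] = 20.5692
Node d (S = 28.19): V_d = e^(−0.1)·[0.5606·0.0000 + 0.4394·0.0000] = 0.0000
Node 0 (S = 40): V_0 = e^(−0.1)·[0.5606·20.5692 + 0.4394·0.0000] = 10.4338

$10.43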